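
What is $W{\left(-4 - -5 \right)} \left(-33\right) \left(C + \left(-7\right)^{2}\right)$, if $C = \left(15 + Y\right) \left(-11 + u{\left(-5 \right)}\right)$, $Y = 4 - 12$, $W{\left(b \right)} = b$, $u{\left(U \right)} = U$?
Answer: $2079$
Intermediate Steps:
$Y = -8$
$C = -112$ ($C = \left(15 - 8\right) \left(-11 - 5\right) = 7 \left(-16\right) = -112$)
$W{\left(-4 - -5 \right)} \left(-33\right) \left(C + \left(-7\right)^{2}\right) = \left(-4 - -5\right) \left(-33\right) \left(-112 + \left(-7\right)^{2}\right) = \left(-4 + 5\right) \left(-33\right) \left(-112 + 49\right) = 1 \left(-33\right) \left(-63\right) = \left(-33\right) \left(-63\right) = 2079$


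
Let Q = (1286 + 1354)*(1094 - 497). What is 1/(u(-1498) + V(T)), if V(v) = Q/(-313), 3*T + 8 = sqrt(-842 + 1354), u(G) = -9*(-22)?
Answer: -313/1514106 ≈ -0.00020672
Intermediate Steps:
u(G) = 198
Q = 1576080 (Q = 2640*597 = 1576080)
T = -8/3 + 16*sqrt(2)/3 (T = -8/3 + sqrt(-842 + 1354)/3 = -8/3 + sqrt(512)/3 = -8/3 + (16*sqrt(2))/3 = -8/3 + 16*sqrt(2)/3 ≈ 4.8758)
V(v) = -1576080/313 (V(v) = 1576080/(-313) = 1576080*(-1/313) = -1576080/313)
1/(u(-1498) + V(T)) = 1/(198 - 1576080/313) = 1/(-1514106/313) = -313/1514106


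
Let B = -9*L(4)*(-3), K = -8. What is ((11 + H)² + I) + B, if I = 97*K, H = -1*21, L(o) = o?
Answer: -568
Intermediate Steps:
H = -21
B = 108 (B = -9*4*(-3) = -36*(-3) = 108)
I = -776 (I = 97*(-8) = -776)
((11 + H)² + I) + B = ((11 - 21)² - 776) + 108 = ((-10)² - 776) + 108 = (100 - 776) + 108 = -676 + 108 = -568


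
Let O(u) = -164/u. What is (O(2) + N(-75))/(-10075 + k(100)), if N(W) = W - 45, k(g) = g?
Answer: 202/9975 ≈ 0.020251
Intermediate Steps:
N(W) = -45 + W
(O(2) + N(-75))/(-10075 + k(100)) = (-164/2 + (-45 - 75))/(-10075 + 100) = (-164*½ - 120)/(-9975) = (-82 - 120)*(-1/9975) = -202*(-1/9975) = 202/9975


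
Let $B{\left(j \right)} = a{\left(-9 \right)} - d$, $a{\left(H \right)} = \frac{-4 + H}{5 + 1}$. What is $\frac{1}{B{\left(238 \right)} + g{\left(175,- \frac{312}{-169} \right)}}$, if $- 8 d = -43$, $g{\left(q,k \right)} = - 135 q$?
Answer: $- \frac{24}{567181} \approx -4.2315 \cdot 10^{-5}$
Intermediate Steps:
$a{\left(H \right)} = - \frac{2}{3} + \frac{H}{6}$ ($a{\left(H \right)} = \frac{-4 + H}{6} = \left(-4 + H\right) \frac{1}{6} = - \frac{2}{3} + \frac{H}{6}$)
$d = \frac{43}{8}$ ($d = \left(- \frac{1}{8}\right) \left(-43\right) = \frac{43}{8} \approx 5.375$)
$B{\left(j \right)} = - \frac{181}{24}$ ($B{\left(j \right)} = \left(- \frac{2}{3} + \frac{1}{6} \left(-9\right)\right) - \frac{43}{8} = \left(- \frac{2}{3} - \frac{3}{2}\right) - \frac{43}{8} = - \frac{13}{6} - \frac{43}{8} = - \frac{181}{24}$)
$\frac{1}{B{\left(238 \right)} + g{\left(175,- \frac{312}{-169} \right)}} = \frac{1}{- \frac{181}{24} - 23625} = \frac{1}{- \frac{567181}{24}} = - \frac{24}{567181}$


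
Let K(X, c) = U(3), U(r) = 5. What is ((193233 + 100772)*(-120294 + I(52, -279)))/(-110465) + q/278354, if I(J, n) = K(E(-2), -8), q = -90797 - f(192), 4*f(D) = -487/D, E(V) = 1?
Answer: 1512059463285499771/4722950340096 ≈ 3.2015e+5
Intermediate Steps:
f(D) = -487/(4*D) (f(D) = (-487/D)/4 = -487/(4*D))
K(X, c) = 5
q = -69731609/768 (q = -90797 - (-487)/(4*192) = -90797 - 1*(-487/768) = -90797 + 487/768 = -69731609/768 ≈ -90796.)
I(J, n) = 5
((193233 + 100772)*(-120294 + I(52, -279)))/(-110465) + q/278354 = ((193233 + 100772)*(-120294 + 5))/(-110465) - 69731609/768/278354 = (294005*(-120289))*(-1/110465) - 69731609/768*1/278354 = -35365567445*(-1/110465) - 69731609/213775872 = 7073113489/22093 - 69731609/213775872 = 1512059463285499771/4722950340096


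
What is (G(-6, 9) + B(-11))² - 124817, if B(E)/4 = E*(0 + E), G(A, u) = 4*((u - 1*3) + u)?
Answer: 171119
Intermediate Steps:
G(A, u) = -12 + 8*u (G(A, u) = 4*((u - 3) + u) = 4*((-3 + u) + u) = 4*(-3 + 2*u) = -12 + 8*u)
B(E) = 4*E² (B(E) = 4*(E*(0 + E)) = 4*(E*E) = 4*E²)
(G(-6, 9) + B(-11))² - 124817 = ((-12 + 8*9) + 4*(-11)²)² - 124817 = ((-12 + 72) + 4*121)² - 124817 = (60 + 484)² - 124817 = 544² - 124817 = 295936 - 124817 = 171119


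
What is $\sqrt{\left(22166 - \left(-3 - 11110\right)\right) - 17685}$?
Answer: $\sqrt{15594} \approx 124.88$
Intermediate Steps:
$\sqrt{\left(22166 - \left(-3 - 11110\right)\right) - 17685} = \sqrt{\left(22166 - -11113\right) - 17685} = \sqrt{\left(22166 + 11113\right) - 17685} = \sqrt{33279 - 17685} = \sqrt{15594}$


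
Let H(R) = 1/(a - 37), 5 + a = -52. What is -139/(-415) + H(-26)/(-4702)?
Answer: 61436747/183425020 ≈ 0.33494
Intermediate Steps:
a = -57 (a = -5 - 52 = -57)
H(R) = -1/94 (H(R) = 1/(-57 - 37) = 1/(-94) = -1/94)
-139/(-415) + H(-26)/(-4702) = -139/(-415) - 1/94/(-4702) = -139*(-1/415) - 1/94*(-1/4702) = 139/415 + 1/441988 = 61436747/183425020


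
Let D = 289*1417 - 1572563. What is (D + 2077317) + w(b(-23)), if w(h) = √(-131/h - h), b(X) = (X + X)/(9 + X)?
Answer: 914267 + 6*I*√31073/161 ≈ 9.1427e+5 + 6.5693*I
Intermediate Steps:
D = -1163050 (D = 409513 - 1572563 = -1163050)
b(X) = 2*X/(9 + X) (b(X) = (2*X)/(9 + X) = 2*X/(9 + X))
w(h) = √(-h - 131/h)
(D + 2077317) + w(b(-23)) = (-1163050 + 2077317) + √(-2*(-23)/(9 - 23) - 131/(2*(-23)/(9 - 23))) = 914267 + √(-2*(-23)/(-14) - 131/(2*(-23)/(-14))) = 914267 + √(-2*(-23)*(-1)/14 - 131/(2*(-23)*(-1/14))) = 914267 + √(-1*23/7 - 131/23/7) = 914267 + √(-23/7 - 131*7/23) = 914267 + √(-23/7 - 917/23) = 914267 + √(-6948/161) = 914267 + 6*I*√31073/161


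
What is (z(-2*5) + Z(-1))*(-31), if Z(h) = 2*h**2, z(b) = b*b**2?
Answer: 30938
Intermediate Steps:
z(b) = b**3
(z(-2*5) + Z(-1))*(-31) = ((-2*5)**3 + 2*(-1)**2)*(-31) = ((-10)**3 + 2*1)*(-31) = (-1000 + 2)*(-31) = -998*(-31) = 30938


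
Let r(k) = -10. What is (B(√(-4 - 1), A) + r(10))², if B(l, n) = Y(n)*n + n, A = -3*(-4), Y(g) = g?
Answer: 21316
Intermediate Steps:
A = 12 (A = -1*(-12) = 12)
B(l, n) = n + n² (B(l, n) = n*n + n = n² + n = n + n²)
(B(√(-4 - 1), A) + r(10))² = (12*(1 + 12) - 10)² = (12*13 - 10)² = (156 - 10)² = 146² = 21316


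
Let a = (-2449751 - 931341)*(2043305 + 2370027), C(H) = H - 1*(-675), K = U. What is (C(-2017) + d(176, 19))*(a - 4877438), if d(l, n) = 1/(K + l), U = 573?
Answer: 14998838564126079174/749 ≈ 2.0025e+16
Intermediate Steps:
K = 573
d(l, n) = 1/(573 + l)
C(H) = 675 + H (C(H) = H + 675 = 675 + H)
a = -14921881518544 (a = -3381092*4413332 = -14921881518544)
(C(-2017) + d(176, 19))*(a - 4877438) = ((675 - 2017) + 1/(573 + 176))*(-14921881518544 - 4877438) = (-1342 + 1/749)*(-14921886395982) = -1005157/749*(-14921886395982) = 14998838564126079174/749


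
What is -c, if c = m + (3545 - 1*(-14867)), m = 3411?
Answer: -21823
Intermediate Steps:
c = 21823 (c = 3411 + (3545 - 1*(-14867)) = 3411 + (3545 + 14867) = 3411 + 18412 = 21823)
-c = -1*21823 = -21823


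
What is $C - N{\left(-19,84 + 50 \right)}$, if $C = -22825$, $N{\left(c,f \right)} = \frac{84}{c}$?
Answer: $- \frac{433591}{19} \approx -22821.0$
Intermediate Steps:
$C - N{\left(-19,84 + 50 \right)} = -22825 - \frac{84}{-19} = -22825 - 84 \left(- \frac{1}{19}\right) = -22825 - - \frac{84}{19} = -22825 + \frac{84}{19} = - \frac{433591}{19}$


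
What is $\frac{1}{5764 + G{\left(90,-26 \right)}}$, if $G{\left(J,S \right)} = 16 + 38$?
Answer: $\frac{1}{5818} \approx 0.00017188$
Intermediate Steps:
$G{\left(J,S \right)} = 54$
$\frac{1}{5764 + G{\left(90,-26 \right)}} = \frac{1}{5764 + 54} = \frac{1}{5818}$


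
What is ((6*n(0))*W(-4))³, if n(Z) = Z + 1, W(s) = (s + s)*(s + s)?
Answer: 56623104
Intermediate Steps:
W(s) = 4*s² (W(s) = (2*s)*(2*s) = 4*s²)
n(Z) = 1 + Z
((6*n(0))*W(-4))³ = ((6*(1 + 0))*(4*(-4)²))³ = ((6*1)*(4*16))³ = (6*64)³ = 384³ = 56623104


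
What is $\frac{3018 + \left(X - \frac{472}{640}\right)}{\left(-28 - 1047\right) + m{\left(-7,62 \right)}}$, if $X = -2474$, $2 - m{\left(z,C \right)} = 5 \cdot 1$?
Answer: $- \frac{3951}{7840} \approx -0.50395$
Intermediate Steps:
$m{\left(z,C \right)} = -3$ ($m{\left(z,C \right)} = 2 - 5 \cdot 1 = 2 - 5 = -3$)
$\frac{3018 + \left(X - \frac{472}{640}\right)}{\left(-28 - 1047\right) + m{\left(-7,62 \right)}} = \frac{3018 - \left(2474 + \frac{472}{640}\right)}{\left(-28 - 1047\right) - 3} = \frac{3018 - \left(2474 + 472 \cdot \frac{1}{640}\right)}{\left(-28 - 1047\right) - 3} = \frac{3018 - \frac{197979}{80}}{-1075 - 3} = \frac{3018 - \frac{197979}{80}}{-1078} = \left(3018 - \frac{197979}{80}\right) \left(- \frac{1}{1078}\right) = \frac{43461}{80} \left(- \frac{1}{1078}\right) = - \frac{3951}{7840}$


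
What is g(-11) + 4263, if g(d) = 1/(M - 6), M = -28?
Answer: 144941/34 ≈ 4263.0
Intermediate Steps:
g(d) = -1/34 (g(d) = 1/(-28 - 6) = 1/(-34) = -1/34)
g(-11) + 4263 = -1/34 + 4263 = 144941/34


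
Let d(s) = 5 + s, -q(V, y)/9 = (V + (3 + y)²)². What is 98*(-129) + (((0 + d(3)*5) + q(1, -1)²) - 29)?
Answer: 37994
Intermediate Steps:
q(V, y) = -9*(V + (3 + y)²)²
98*(-129) + (((0 + d(3)*5) + q(1, -1)²) - 29) = 98*(-129) + (((0 + (5 + 3)*5) + (-9*(1 + (3 - 1)²)²)²) - 29) = -12642 + (((0 + 8*5) + (-9*(1 + 2²)²)²) - 29) = -12642 + (((0 + 40) + (-9*(1 + 4)²)²) - 29) = -12642 + ((40 + (-9*5²)²) - 29) = -12642 + ((40 + (-9*25)²) - 29) = -12642 + ((40 + (-225)²) - 29) = -12642 + ((40 + 50625) - 29) = -12642 + (50665 - 29) = -12642 + 50636 = 37994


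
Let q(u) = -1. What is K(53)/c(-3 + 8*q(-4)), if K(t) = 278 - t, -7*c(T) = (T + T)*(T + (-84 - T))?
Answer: -75/88 ≈ -0.85227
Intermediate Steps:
c(T) = 24*T (c(T) = -(T + T)*(T + (-84 - T))/7 = -2*T*(-84)/7 = -(-24)*T = 24*T)
K(53)/c(-3 + 8*q(-4)) = (278 - 1*53)/((24*(-3 + 8*(-1)))) = (278 - 53)/((24*(-3 - 8))) = 225/((24*(-11))) = 225/(-264) = 225*(-1/264) = -75/88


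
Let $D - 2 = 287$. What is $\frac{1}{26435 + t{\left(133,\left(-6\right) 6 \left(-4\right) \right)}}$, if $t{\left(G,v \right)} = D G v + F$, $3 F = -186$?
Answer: $\frac{1}{5561301} \approx 1.7981 \cdot 10^{-7}$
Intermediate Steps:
$F = -62$ ($F = \frac{1}{3} \left(-186\right) = -62$)
$D = 289$ ($D = 2 + 287 = 289$)
$t{\left(G,v \right)} = -62 + 289 G v$ ($t{\left(G,v \right)} = 289 G v - 62 = -62 + 289 G v$)
$\frac{1}{26435 + t{\left(133,\left(-6\right) 6 \left(-4\right) \right)}} = \frac{1}{26435 - \left(62 - 38437 \left(-6\right) 6 \left(-4\right)\right)} = \frac{1}{26435 - \left(62 - 38437 \left(\left(-36\right) \left(-4\right)\right)\right)} = \frac{1}{26435 - \left(62 - 5534928\right)} = \frac{1}{26435 + \left(-62 + 5534928\right)} = \frac{1}{26435 + 5534866} = \frac{1}{5561301}$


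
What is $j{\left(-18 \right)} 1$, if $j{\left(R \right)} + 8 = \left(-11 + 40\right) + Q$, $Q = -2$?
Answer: $19$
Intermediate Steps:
$j{\left(R \right)} = 19$ ($j{\left(R \right)} = -8 + \left(\left(-11 + 40\right) - 2\right) = -8 + \left(29 - 2\right) = -8 + 27 = 19$)
$j{\left(-18 \right)} 1 = 19 \cdot 1 = 19$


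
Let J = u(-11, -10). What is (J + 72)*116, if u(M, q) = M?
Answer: 7076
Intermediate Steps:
J = -11
(J + 72)*116 = (-11 + 72)*116 = 61*116 = 7076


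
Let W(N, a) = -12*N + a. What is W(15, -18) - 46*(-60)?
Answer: 2562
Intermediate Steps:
W(N, a) = a - 12*N
W(15, -18) - 46*(-60) = (-18 - 12*15) - 46*(-60) = (-18 - 180) + 2760 = -198 + 2760 = 2562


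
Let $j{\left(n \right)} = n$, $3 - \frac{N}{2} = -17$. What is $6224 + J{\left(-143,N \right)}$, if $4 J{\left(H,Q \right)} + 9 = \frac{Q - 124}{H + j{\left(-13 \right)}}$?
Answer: $\frac{161769}{26} \approx 6221.9$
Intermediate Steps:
$N = 40$ ($N = 6 - -34 = 6 + 34 = 40$)
$J{\left(H,Q \right)} = - \frac{9}{4} + \frac{-124 + Q}{4 \left(-13 + H\right)}$ ($J{\left(H,Q \right)} = - \frac{9}{4} + \frac{\left(Q - 124\right) \frac{1}{H - 13}}{4} = - \frac{9}{4} + \frac{\left(-124 + Q\right) \frac{1}{-13 + H}}{4} = - \frac{9}{4} + \frac{\frac{1}{-13 + H} \left(-124 + Q\right)}{4} = - \frac{9}{4} + \frac{-124 + Q}{4 \left(-13 + H\right)}$)
$6224 + J{\left(-143,N \right)} = 6224 + \frac{-7 + 40 - -1287}{4 \left(-13 - 143\right)} = 6224 + \frac{-7 + 40 + 1287}{4 \left(-156\right)} = 6224 + \frac{1}{4} \left(- \frac{1}{156}\right) 1320 = 6224 - \frac{55}{26} = \frac{161769}{26}$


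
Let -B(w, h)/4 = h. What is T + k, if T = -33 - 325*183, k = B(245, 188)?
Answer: -60260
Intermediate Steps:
B(w, h) = -4*h
k = -752 (k = -4*188 = -752)
T = -59508 (T = -33 - 59475 = -59508)
T + k = -59508 - 752 = -60260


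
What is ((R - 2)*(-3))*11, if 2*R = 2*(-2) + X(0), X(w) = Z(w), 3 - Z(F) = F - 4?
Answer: 33/2 ≈ 16.500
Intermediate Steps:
Z(F) = 7 - F (Z(F) = 3 - (F - 4) = 3 - (-4 + F) = 3 + (4 - F) = 7 - F)
X(w) = 7 - w
R = 3/2 (R = (2*(-2) + (7 - 1*0))/2 = (-4 + (7 + 0))/2 = (-4 + 7)/2 = (½)*3 = 3/2 ≈ 1.5000)
((R - 2)*(-3))*11 = ((3/2 - 2)*(-3))*11 = -½*(-3)*11 = (3/2)*11 = 33/2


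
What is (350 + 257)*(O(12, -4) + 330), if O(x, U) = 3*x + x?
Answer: 229446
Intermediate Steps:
O(x, U) = 4*x
(350 + 257)*(O(12, -4) + 330) = (350 + 257)*(4*12 + 330) = 607*(48 + 330) = 607*378 = 229446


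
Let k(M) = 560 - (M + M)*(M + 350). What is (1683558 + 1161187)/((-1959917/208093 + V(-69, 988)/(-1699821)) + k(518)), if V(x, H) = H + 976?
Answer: -1006245623282189985/317888016377494373 ≈ -3.1654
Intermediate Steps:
V(x, H) = 976 + H
k(M) = 560 - 2*M*(350 + M)
(1683558 + 1161187)/((-1959917/208093 + V(-69, 988)/(-1699821)) + k(518)) = (1683558 + 1161187)/((-1959917/208093 + (976 + 988)/(-1699821)) + (560 - 700*518 - 2*518**2)) = 2844745/((-1959917*1/208093 + 1964*(-1/1699821)) + (560 - 362600 - 2*268324)) = 2844745/((-1959917/208093 - 1964/1699821) + (560 - 362600 - 536648)) = 2844745/(-3331916769509/353720851353 - 898688) = 2844745/(-317888016377494373/353720851353) = 2844745*(-353720851353/317888016377494373) = -1006245623282189985/317888016377494373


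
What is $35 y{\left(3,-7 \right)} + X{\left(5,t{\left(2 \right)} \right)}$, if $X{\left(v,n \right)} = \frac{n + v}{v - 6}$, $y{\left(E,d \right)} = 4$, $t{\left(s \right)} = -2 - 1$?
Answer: $138$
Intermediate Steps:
$t{\left(s \right)} = -3$ ($t{\left(s \right)} = -2 - 1 = -3$)
$X{\left(v,n \right)} = \frac{n + v}{-6 + v}$
$35 y{\left(3,-7 \right)} + X{\left(5,t{\left(2 \right)} \right)} = 35 \cdot 4 + \frac{-3 + 5}{-6 + 5} = 140 + \frac{1}{-1} \cdot 2 = 140 - 2 = 138$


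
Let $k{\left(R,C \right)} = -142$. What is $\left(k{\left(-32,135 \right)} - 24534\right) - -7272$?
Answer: $-17404$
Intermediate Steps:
$\left(k{\left(-32,135 \right)} - 24534\right) - -7272 = \left(-142 - 24534\right) - -7272 = -24676 + 7272 = -17404$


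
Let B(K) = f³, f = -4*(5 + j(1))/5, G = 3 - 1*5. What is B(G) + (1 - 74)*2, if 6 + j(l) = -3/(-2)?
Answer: -18258/125 ≈ -146.06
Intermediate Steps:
j(l) = -9/2 (j(l) = -6 - 3/(-2) = -6 - 3*(-½) = -6 + 3/2 = -9/2)
G = -2 (G = 3 - 5 = -2)
f = -⅖ (f = -4*(5 - 9/2)/5 = -4*½*(⅕) = -2*⅕ = -⅖ ≈ -0.40000)
B(K) = -8/125 (B(K) = (-⅖)³ = -8/125)
B(G) + (1 - 74)*2 = -8/125 + (1 - 74)*2 = -8/125 - 73*2 = -8/125 - 146 = -18258/125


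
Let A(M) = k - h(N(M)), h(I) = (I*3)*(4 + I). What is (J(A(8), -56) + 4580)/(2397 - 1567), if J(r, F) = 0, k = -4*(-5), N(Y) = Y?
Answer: 458/83 ≈ 5.5181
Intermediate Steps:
k = 20
h(I) = 3*I*(4 + I) (h(I) = (3*I)*(4 + I) = 3*I*(4 + I))
A(M) = 20 - 3*M*(4 + M)
(J(A(8), -56) + 4580)/(2397 - 1567) = (0 + 4580)/(2397 - 1567) = 4580/830 = 4580*(1/830) = 458/83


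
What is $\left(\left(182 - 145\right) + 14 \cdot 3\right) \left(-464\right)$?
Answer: $-36656$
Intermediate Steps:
$\left(\left(182 - 145\right) + 14 \cdot 3\right) \left(-464\right) = \left(\left(182 - 145\right) + 42\right) \left(-464\right) = \left(37 + 42\right) \left(-464\right) = 79 \left(-464\right) = -36656$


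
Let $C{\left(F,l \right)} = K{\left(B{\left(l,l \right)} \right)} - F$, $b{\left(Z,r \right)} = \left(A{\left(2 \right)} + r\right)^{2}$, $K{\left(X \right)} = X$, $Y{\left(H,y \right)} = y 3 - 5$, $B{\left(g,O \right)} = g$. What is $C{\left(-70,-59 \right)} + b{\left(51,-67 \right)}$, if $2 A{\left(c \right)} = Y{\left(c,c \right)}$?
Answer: $\frac{17733}{4} \approx 4433.3$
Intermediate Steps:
$Y{\left(H,y \right)} = -5 + 3 y$ ($Y{\left(H,y \right)} = 3 y - 5 = -5 + 3 y$)
$A{\left(c \right)} = - \frac{5}{2} + \frac{3 c}{2}$ ($A{\left(c \right)} = \frac{-5 + 3 c}{2} = - \frac{5}{2} + \frac{3 c}{2}$)
$b{\left(Z,r \right)} = \left(\frac{1}{2} + r\right)^{2}$ ($b{\left(Z,r \right)} = \left(\left(- \frac{5}{2} + \frac{3}{2} \cdot 2\right) + r\right)^{2} = \left(\left(- \frac{5}{2} + 3\right) + r\right)^{2} = \left(\frac{1}{2} + r\right)^{2}$)
$C{\left(F,l \right)} = l - F$
$C{\left(-70,-59 \right)} + b{\left(51,-67 \right)} = \left(-59 - -70\right) + \frac{\left(1 + 2 \left(-67\right)\right)^{2}}{4} = \left(-59 + 70\right) + \frac{\left(1 - 134\right)^{2}}{4} = 11 + \frac{\left(-133\right)^{2}}{4} = 11 + \frac{1}{4} \cdot 17689 = 11 + \frac{17689}{4} = \frac{17733}{4}$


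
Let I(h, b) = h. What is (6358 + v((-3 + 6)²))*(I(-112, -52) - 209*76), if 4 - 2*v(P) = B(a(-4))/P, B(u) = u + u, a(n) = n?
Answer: -305225008/3 ≈ -1.0174e+8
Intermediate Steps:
B(u) = 2*u
v(P) = 2 + 4/P (v(P) = 2 - 2*(-4)/(2*P) = 2 - (-4)/P = 2 + 4/P)
(6358 + v((-3 + 6)²))*(I(-112, -52) - 209*76) = (6358 + (2 + 4/((-3 + 6)²)))*(-112 - 209*76) = (6358 + (2 + 4/(3²)))*(-112 - 15884) = (6358 + (2 + 4/9))*(-15996) = (6358 + 22/9)*(-15996) = (57244/9)*(-15996) = -305225008/3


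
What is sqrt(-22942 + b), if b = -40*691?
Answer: I*sqrt(50582) ≈ 224.9*I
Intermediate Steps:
b = -27640
sqrt(-22942 + b) = sqrt(-22942 - 27640) = sqrt(-50582) = I*sqrt(50582)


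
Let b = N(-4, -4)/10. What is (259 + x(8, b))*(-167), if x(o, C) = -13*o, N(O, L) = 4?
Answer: -25885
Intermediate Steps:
b = 2/5 (b = 4/10 = 4*(1/10) = 2/5 ≈ 0.40000)
(259 + x(8, b))*(-167) = (259 - 13*8)*(-167) = (259 - 104)*(-167) = 155*(-167) = -25885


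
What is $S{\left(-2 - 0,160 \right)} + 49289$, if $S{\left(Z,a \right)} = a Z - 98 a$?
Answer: $33289$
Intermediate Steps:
$S{\left(Z,a \right)} = - 98 a + Z a$ ($S{\left(Z,a \right)} = Z a - 98 a = - 98 a + Z a$)
$S{\left(-2 - 0,160 \right)} + 49289 = 160 \left(-98 - 2\right) + 49289 = 160 \left(-100\right) + 49289 = -16000 + 49289 = 33289$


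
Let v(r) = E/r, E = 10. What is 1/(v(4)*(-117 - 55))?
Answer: -1/430 ≈ -0.0023256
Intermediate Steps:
v(r) = 10/r
1/(v(4)*(-117 - 55)) = 1/((10/4)*(-117 - 55)) = 1/((10*(1/4))*(-172)) = 1/((5/2)*(-172)) = 1/(-430) = -1/430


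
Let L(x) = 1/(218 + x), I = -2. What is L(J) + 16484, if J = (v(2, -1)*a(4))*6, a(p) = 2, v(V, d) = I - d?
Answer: 3395705/206 ≈ 16484.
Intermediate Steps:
v(V, d) = -2 - d
J = -12 (J = ((-2 - 1*(-1))*2)*6 = ((-2 + 1)*2)*6 = -1*2*6 = -2*6 = -12)
L(J) + 16484 = 1/(218 - 12) + 16484 = 1/206 + 16484 = 3395705/206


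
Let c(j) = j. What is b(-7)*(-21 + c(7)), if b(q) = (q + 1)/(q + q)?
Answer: -6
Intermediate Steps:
b(q) = (1 + q)/(2*q) (b(q) = (1 + q)/((2*q)) = (1 + q)*(1/(2*q)) = (1 + q)/(2*q))
b(-7)*(-21 + c(7)) = ((½)*(1 - 7)/(-7))*(-21 + 7) = ((½)*(-⅐)*(-6))*(-14) = (3/7)*(-14) = -6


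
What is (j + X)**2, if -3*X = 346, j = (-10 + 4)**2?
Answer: 56644/9 ≈ 6293.8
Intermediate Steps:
j = 36 (j = (-6)**2 = 36)
X = -346/3 (X = -1/3*346 = -346/3 ≈ -115.33)
(j + X)**2 = (36 - 346/3)**2 = (-238/3)**2 = 56644/9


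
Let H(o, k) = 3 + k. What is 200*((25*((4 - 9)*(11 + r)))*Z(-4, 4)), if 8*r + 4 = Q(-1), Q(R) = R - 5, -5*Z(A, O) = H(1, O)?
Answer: 341250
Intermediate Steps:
Z(A, O) = -⅗ - O/5 (Z(A, O) = -(3 + O)/5 = -⅗ - O/5)
Q(R) = -5 + R
r = -5/4 (r = -½ + (-5 - 1)/8 = -½ + (⅛)*(-6) = -½ - ¾ = -5/4 ≈ -1.2500)
200*((25*((4 - 9)*(11 + r)))*Z(-4, 4)) = 200*((25*((4 - 9)*(11 - 5/4)))*(-⅗ - ⅕*4)) = 200*((25*(-5*39/4))*(-⅗ - ⅘)) = 200*((25*(-195/4))*(-7/5)) = 200*(-4875/4*(-7/5)) = 200*(6825/4) = 341250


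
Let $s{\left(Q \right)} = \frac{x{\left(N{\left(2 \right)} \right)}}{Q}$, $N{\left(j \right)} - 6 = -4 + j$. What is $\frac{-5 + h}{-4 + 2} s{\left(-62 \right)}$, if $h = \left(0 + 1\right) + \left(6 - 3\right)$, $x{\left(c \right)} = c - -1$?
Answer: $- \frac{5}{124} \approx -0.040323$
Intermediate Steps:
$N{\left(j \right)} = 2 + j$ ($N{\left(j \right)} = 6 + \left(-4 + j\right) = 2 + j$)
$x{\left(c \right)} = 1 + c$ ($x{\left(c \right)} = c + 1 = 1 + c$)
$s{\left(Q \right)} = \frac{5}{Q}$ ($s{\left(Q \right)} = \frac{1 + \left(2 + 2\right)}{Q} = \frac{1 + 4}{Q} = \frac{5}{Q}$)
$h = 4$ ($h = 1 + \left(6 - 3\right) = 1 + 3 = 4$)
$\frac{-5 + h}{-4 + 2} s{\left(-62 \right)} = \frac{-5 + 4}{-4 + 2} \frac{5}{-62} = - \frac{1}{-2} \cdot 5 \left(- \frac{1}{62}\right) = \left(-1\right) \left(- \frac{1}{2}\right) \left(- \frac{5}{62}\right) = \frac{1}{2} \left(- \frac{5}{62}\right) = - \frac{5}{124}$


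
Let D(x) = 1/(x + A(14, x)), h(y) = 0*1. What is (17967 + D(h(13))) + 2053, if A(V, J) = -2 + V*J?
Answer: 40039/2 ≈ 20020.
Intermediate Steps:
h(y) = 0
A(V, J) = -2 + J*V
D(x) = 1/(-2 + 15*x) (D(x) = 1/(x + (-2 + x*14)) = 1/(x + (-2 + 14*x)) = 1/(-2 + 15*x))
(17967 + D(h(13))) + 2053 = (17967 + 1/(-2 + 15*0)) + 2053 = (17967 + 1/(-2 + 0)) + 2053 = (17967 + 1/(-2)) + 2053 = (17967 - 1/2) + 2053 = 35933/2 + 2053 = 40039/2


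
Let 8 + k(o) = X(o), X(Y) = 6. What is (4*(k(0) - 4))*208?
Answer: -4992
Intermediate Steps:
k(o) = -2 (k(o) = -8 + 6 = -2)
(4*(k(0) - 4))*208 = (4*(-2 - 4))*208 = (4*(-6))*208 = -24*208 = -4992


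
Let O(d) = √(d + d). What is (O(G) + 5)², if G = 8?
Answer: 81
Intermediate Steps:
O(d) = √2*√d (O(d) = √(2*d) = √2*√d)
(O(G) + 5)² = (√2*√8 + 5)² = (√2*(2*√2) + 5)² = (4 + 5)² = 9² = 81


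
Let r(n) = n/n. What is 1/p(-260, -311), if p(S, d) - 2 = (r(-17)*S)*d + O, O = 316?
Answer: 1/81178 ≈ 1.2319e-5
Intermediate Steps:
r(n) = 1
p(S, d) = 318 + S*d (p(S, d) = 2 + ((1*S)*d + 316) = 2 + (S*d + 316) = 2 + (316 + S*d) = 318 + S*d)
1/p(-260, -311) = 1/(318 - 260*(-311)) = 1/(318 + 80860) = 1/81178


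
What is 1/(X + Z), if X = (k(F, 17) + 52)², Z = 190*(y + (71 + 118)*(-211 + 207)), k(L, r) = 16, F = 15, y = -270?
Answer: -1/190316 ≈ -5.2544e-6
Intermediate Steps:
Z = -194940 (Z = 190*(-270 + (71 + 118)*(-211 + 207)) = 190*(-270 + 189*(-4)) = 190*(-270 - 756) = 190*(-1026) = -194940)
X = 4624 (X = (16 + 52)² = 68² = 4624)
1/(X + Z) = 1/(4624 - 194940) = 1/(-190316) = -1/190316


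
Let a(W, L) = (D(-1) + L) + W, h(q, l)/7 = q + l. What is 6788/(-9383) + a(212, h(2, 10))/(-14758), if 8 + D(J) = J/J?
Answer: -102888991/138474314 ≈ -0.74302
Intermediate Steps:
D(J) = -7 (D(J) = -8 + J/J = -8 + 1 = -7)
h(q, l) = 7*l + 7*q (h(q, l) = 7*(q + l) = 7*(l + q) = 7*l + 7*q)
a(W, L) = -7 + L + W (a(W, L) = (-7 + L) + W = -7 + L + W)
6788/(-9383) + a(212, h(2, 10))/(-14758) = 6788/(-9383) + (-7 + (7*10 + 7*2) + 212)/(-14758) = 6788*(-1/9383) + (-7 + (70 + 14) + 212)*(-1/14758) = -6788/9383 + (-7 + 84 + 212)*(-1/14758) = -6788/9383 + 289*(-1/14758) = -6788/9383 - 289/14758 = -102888991/138474314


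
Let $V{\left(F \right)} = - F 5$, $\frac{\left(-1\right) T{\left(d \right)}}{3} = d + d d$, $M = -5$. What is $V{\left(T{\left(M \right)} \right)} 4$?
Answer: $1200$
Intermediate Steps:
$T{\left(d \right)} = - 3 d - 3 d^{2}$ ($T{\left(d \right)} = - 3 \left(d + d d\right) = - 3 \left(d + d^{2}\right) = - 3 d - 3 d^{2}$)
$V{\left(F \right)} = - 5 F$
$V{\left(T{\left(M \right)} \right)} 4 = - 5 \left(\left(-3\right) \left(-5\right) \left(1 - 5\right)\right) 4 = - 5 \left(\left(-3\right) \left(-5\right) \left(-4\right)\right) 4 = \left(-5\right) \left(-60\right) 4 = 300 \cdot 4 = 1200$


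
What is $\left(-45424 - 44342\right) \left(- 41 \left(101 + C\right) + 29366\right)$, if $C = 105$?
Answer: $-1877904720$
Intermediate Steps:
$\left(-45424 - 44342\right) \left(- 41 \left(101 + C\right) + 29366\right) = \left(-45424 - 44342\right) \left(- 41 \left(101 + 105\right) + 29366\right) = - 89766 \left(\left(-41\right) 206 + 29366\right) = - 89766 \left(-8446 + 29366\right) = \left(-89766\right) 20920 = -1877904720$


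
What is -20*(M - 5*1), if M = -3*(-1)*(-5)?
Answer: 400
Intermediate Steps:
M = -15 (M = 3*(-5) = -15)
-20*(M - 5*1) = -20*(-15 - 5*1) = -20*(-15 - 5) = -20*(-20) = 400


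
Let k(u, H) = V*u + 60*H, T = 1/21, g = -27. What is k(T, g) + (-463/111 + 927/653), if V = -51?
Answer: -824585525/507381 ≈ -1625.2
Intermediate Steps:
T = 1/21 ≈ 0.047619
k(u, H) = -51*u + 60*H
k(T, g) + (-463/111 + 927/653) = (-51*1/21 + 60*(-27)) + (-463/111 + 927/653) = (-17/7 - 1620) + (-463*1/111 + 927*(1/653)) = -11357/7 + (-463/111 + 927/653) = -11357/7 - 199442/72483 = -824585525/507381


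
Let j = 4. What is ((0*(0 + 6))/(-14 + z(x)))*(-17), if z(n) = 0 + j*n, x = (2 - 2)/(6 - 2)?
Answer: 0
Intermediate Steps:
x = 0 (x = 0/4 = 0*(¼) = 0)
z(n) = 4*n (z(n) = 0 + 4*n = 4*n)
((0*(0 + 6))/(-14 + z(x)))*(-17) = ((0*(0 + 6))/(-14 + 4*0))*(-17) = ((0*6)/(-14 + 0))*(-17) = (0/(-14))*(-17) = (0*(-1/14))*(-17) = 0*(-17) = 0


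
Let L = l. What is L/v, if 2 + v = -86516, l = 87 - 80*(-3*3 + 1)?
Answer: -727/86518 ≈ -0.0084029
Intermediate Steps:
l = 727 (l = 87 - 80*(-9 + 1) = 87 - 80*(-8) = 87 + 640 = 727)
v = -86518 (v = -2 - 86516 = -86518)
L = 727
L/v = 727/(-86518) = 727*(-1/86518) = -727/86518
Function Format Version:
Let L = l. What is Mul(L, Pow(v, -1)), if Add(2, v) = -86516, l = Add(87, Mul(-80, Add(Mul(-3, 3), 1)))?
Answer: Rational(-727, 86518) ≈ -0.0084029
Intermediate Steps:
l = 727 (l = Add(87, Mul(-80, Add(-9, 1))) = Add(87, Mul(-80, -8)) = Add(87, 640) = 727)
v = -86518 (v = Add(-2, -86516) = -86518)
L = 727
Mul(L, Pow(v, -1)) = Mul(727, Pow(-86518, -1)) = Mul(727, Rational(-1, 86518)) = Rational(-727, 86518)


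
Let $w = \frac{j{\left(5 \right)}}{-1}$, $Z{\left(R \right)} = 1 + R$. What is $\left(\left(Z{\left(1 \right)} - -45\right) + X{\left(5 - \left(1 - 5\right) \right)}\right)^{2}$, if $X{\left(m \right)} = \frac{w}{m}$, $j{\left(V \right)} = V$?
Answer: $\frac{174724}{81} \approx 2157.1$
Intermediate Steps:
$w = -5$ ($w = \frac{5}{-1} = 5 \left(-1\right) = -5$)
$X{\left(m \right)} = - \frac{5}{m}$
$\left(\left(Z{\left(1 \right)} - -45\right) + X{\left(5 - \left(1 - 5\right) \right)}\right)^{2} = \left(\left(\left(1 + 1\right) - -45\right) - \frac{5}{5 - \left(1 - 5\right)}\right)^{2} = \left(\left(2 + 45\right) - \frac{5}{5 - -4}\right)^{2} = \left(47 - \frac{5}{5 + 4}\right)^{2} = \left(47 - \frac{5}{9}\right)^{2} = \left(\frac{418}{9}\right)^{2} = \frac{174724}{81}$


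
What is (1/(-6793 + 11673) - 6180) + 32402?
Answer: 127963361/4880 ≈ 26222.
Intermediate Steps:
(1/(-6793 + 11673) - 6180) + 32402 = (1/4880 - 6180) + 32402 = -30158399/4880 + 32402 = 127963361/4880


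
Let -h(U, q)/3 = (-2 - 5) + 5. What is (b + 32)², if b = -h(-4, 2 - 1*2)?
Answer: 676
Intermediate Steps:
h(U, q) = 6 (h(U, q) = -3*((-2 - 5) + 5) = -3*(-7 + 5) = -3*(-2) = 6)
b = -6 (b = -1*6 = -6)
(b + 32)² = (-6 + 32)² = 26² = 676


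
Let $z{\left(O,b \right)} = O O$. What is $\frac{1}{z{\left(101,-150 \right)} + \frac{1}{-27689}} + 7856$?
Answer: $\frac{2218970341417}{282455488} \approx 7856.0$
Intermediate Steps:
$z{\left(O,b \right)} = O^{2}$
$\frac{1}{z{\left(101,-150 \right)} + \frac{1}{-27689}} + 7856 = \frac{1}{101^{2} + \frac{1}{-27689}} + 7856 = \frac{1}{10201 - \frac{1}{27689}} + 7856 = \frac{1}{\frac{282455488}{27689}} + 7856 = \frac{27689}{282455488} + 7856 = \frac{2218970341417}{282455488}$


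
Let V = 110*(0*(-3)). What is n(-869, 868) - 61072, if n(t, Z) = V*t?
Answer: -61072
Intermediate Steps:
V = 0 (V = 110*0 = 0)
n(t, Z) = 0 (n(t, Z) = 0*t = 0)
n(-869, 868) - 61072 = 0 - 61072 = -61072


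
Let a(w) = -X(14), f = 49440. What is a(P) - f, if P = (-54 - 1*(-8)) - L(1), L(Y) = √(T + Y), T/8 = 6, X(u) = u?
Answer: -49454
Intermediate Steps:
T = 48 (T = 8*6 = 48)
L(Y) = √(48 + Y)
P = -53 (P = (-54 - 1*(-8)) - √(48 + 1) = (-54 + 8) - √49 = -46 - 1*7 = -46 - 7 = -53)
a(w) = -14 (a(w) = -1*14 = -14)
a(P) - f = -14 - 1*49440 = -14 - 49440 = -49454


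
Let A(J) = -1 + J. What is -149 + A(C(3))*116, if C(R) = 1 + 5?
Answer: 431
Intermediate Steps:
C(R) = 6
-149 + A(C(3))*116 = -149 + (-1 + 6)*116 = -149 + 5*116 = -149 + 580 = 431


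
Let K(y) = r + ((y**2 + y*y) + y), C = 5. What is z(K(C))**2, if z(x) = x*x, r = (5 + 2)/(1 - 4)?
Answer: 623201296/81 ≈ 7.6938e+6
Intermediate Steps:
r = -7/3 (r = 7/(-3) = 7*(-1/3) = -7/3 ≈ -2.3333)
K(y) = -7/3 + y + 2*y**2 (K(y) = -7/3 + ((y**2 + y*y) + y) = -7/3 + ((y**2 + y**2) + y) = -7/3 + (2*y**2 + y) = -7/3 + (y + 2*y**2) = -7/3 + y + 2*y**2)
z(x) = x**2
z(K(C))**2 = ((-7/3 + 5 + 2*5**2)**2)**2 = ((-7/3 + 5 + 2*25)**2)**2 = ((-7/3 + 5 + 50)**2)**2 = ((158/3)**2)**2 = (24964/9)**2 = 623201296/81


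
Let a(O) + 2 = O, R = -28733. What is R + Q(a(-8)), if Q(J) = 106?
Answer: -28627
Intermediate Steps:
a(O) = -2 + O
R + Q(a(-8)) = -28733 + 106 = -28627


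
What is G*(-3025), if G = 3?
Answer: -9075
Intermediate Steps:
G*(-3025) = 3*(-3025) = -9075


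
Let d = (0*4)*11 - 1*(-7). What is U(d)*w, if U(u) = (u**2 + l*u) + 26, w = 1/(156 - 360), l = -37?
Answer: 46/51 ≈ 0.90196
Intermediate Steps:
d = 7 (d = 0*11 + 7 = 0 + 7 = 7)
w = -1/204 (w = 1/(-204) = -1/204 ≈ -0.0049020)
U(u) = 26 + u**2 - 37*u (U(u) = (u**2 - 37*u) + 26 = 26 + u**2 - 37*u)
U(d)*w = (26 + 7**2 - 37*7)*(-1/204) = (26 + 49 - 259)*(-1/204) = -184*(-1/204) = 46/51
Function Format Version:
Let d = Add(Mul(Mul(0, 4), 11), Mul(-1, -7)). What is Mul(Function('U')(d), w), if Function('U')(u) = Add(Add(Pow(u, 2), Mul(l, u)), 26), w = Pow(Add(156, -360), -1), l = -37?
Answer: Rational(46, 51) ≈ 0.90196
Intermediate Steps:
d = 7 (d = Add(Mul(0, 11), 7) = Add(0, 7) = 7)
w = Rational(-1, 204) (w = Pow(-204, -1) = Rational(-1, 204) ≈ -0.0049020)
Function('U')(u) = Add(26, Pow(u, 2), Mul(-37, u)) (Function('U')(u) = Add(Add(Pow(u, 2), Mul(-37, u)), 26) = Add(26, Pow(u, 2), Mul(-37, u)))
Mul(Function('U')(d), w) = Mul(Add(26, Pow(7, 2), Mul(-37, 7)), Rational(-1, 204)) = Mul(Add(26, 49, -259), Rational(-1, 204)) = Mul(-184, Rational(-1, 204)) = Rational(46, 51)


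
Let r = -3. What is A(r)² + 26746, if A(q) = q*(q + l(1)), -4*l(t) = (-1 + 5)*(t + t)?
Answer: 26971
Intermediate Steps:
l(t) = -2*t (l(t) = -(-1 + 5)*(t + t)/4 = -2*t)
A(q) = q*(-2 + q) (A(q) = q*(q - 2*1) = q*(q - 2) = q*(-2 + q))
A(r)² + 26746 = (-3*(-2 - 3))² + 26746 = (-3*(-5))² + 26746 = 15² + 26746 = 225 + 26746 = 26971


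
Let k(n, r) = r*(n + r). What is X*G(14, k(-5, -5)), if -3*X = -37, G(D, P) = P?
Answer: 1850/3 ≈ 616.67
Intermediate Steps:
X = 37/3 (X = -⅓*(-37) = 37/3 ≈ 12.333)
X*G(14, k(-5, -5)) = 37*(-5*(-5 - 5))/3 = 37*(-5*(-10))/3 = (37/3)*50 = 1850/3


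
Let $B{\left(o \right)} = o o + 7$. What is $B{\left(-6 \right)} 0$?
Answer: $0$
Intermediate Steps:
$B{\left(o \right)} = 7 + o^{2}$ ($B{\left(o \right)} = o^{2} + 7 = 7 + o^{2}$)
$B{\left(-6 \right)} 0 = \left(7 + \left(-6\right)^{2}\right) 0 = \left(7 + 36\right) 0 = 43 \cdot 0 = 0$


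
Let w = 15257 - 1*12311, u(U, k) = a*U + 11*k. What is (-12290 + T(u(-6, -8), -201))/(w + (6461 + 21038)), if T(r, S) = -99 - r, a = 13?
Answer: -12223/30445 ≈ -0.40148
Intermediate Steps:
u(U, k) = 11*k + 13*U (u(U, k) = 13*U + 11*k = 11*k + 13*U)
w = 2946 (w = 15257 - 12311 = 2946)
(-12290 + T(u(-6, -8), -201))/(w + (6461 + 21038)) = (-12290 + (-99 - (11*(-8) + 13*(-6))))/(2946 + (6461 + 21038)) = (-12290 + (-99 - (-88 - 78)))/(2946 + 27499) = (-12290 + (-99 - 1*(-166)))/30445 = (-12290 + (-99 + 166))*(1/30445) = (-12290 + 67)*(1/30445) = -12223*1/30445 = -12223/30445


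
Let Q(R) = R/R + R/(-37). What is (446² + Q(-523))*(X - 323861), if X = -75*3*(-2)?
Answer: -2380451141772/37 ≈ -6.4336e+10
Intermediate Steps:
X = 450 (X = -225*(-2) = 450)
Q(R) = 1 - R/37 (Q(R) = 1 + R*(-1/37) = 1 - R/37)
(446² + Q(-523))*(X - 323861) = (446² + (1 - 1/37*(-523)))*(450 - 323861) = (198916 + (1 + 523/37))*(-323411) = (198916 + 560/37)*(-323411) = (7360452/37)*(-323411) = -2380451141772/37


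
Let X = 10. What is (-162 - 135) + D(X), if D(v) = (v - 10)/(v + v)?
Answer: -297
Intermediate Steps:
D(v) = (-10 + v)/(2*v) (D(v) = (-10 + v)/((2*v)) = (-10 + v)*(1/(2*v)) = (-10 + v)/(2*v))
(-162 - 135) + D(X) = (-162 - 135) + (½)*(-10 + 10)/10 = -297 + (½)*(⅒)*0 = -297 + 0 = -297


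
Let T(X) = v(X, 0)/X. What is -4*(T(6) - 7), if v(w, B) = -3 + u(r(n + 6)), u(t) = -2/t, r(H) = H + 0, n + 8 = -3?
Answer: 446/15 ≈ 29.733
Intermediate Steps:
n = -11 (n = -8 - 3 = -11)
r(H) = H
v(w, B) = -13/5 (v(w, B) = -3 - 2/(-11 + 6) = -3 - 2/(-5) = -3 - 2*(-⅕) = -3 + ⅖ = -13/5)
T(X) = -13/(5*X)
-4*(T(6) - 7) = -4*(-13/5/6 - 7) = -4*(-13/5*⅙ - 7) = -4*(-13/30 - 7) = -4*(-223/30) = 446/15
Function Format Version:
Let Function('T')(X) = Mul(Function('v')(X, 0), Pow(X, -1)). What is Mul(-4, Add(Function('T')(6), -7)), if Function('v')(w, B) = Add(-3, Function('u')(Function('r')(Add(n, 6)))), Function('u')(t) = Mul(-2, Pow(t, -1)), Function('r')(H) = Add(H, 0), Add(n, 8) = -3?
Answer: Rational(446, 15) ≈ 29.733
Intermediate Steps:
n = -11 (n = Add(-8, -3) = -11)
Function('r')(H) = H
Function('v')(w, B) = Rational(-13, 5) (Function('v')(w, B) = Add(-3, Mul(-2, Pow(Add(-11, 6), -1))) = Add(-3, Mul(-2, Pow(-5, -1))) = Add(-3, Mul(-2, Rational(-1, 5))) = Add(-3, Rational(2, 5)) = Rational(-13, 5))
Function('T')(X) = Mul(Rational(-13, 5), Pow(X, -1))
Mul(-4, Add(Function('T')(6), -7)) = Mul(-4, Add(Mul(Rational(-13, 5), Pow(6, -1)), -7)) = Mul(-4, Add(Mul(Rational(-13, 5), Rational(1, 6)), -7)) = Mul(-4, Add(Rational(-13, 30), -7)) = Mul(-4, Rational(-223, 30)) = Rational(446, 15)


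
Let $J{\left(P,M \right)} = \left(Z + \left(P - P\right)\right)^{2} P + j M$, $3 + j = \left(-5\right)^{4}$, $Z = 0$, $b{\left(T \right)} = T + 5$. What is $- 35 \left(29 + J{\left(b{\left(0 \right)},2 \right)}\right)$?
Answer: $-44555$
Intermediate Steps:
$b{\left(T \right)} = 5 + T$
$j = 622$ ($j = -3 + \left(-5\right)^{4} = -3 + 625 = 622$)
$J{\left(P,M \right)} = 622 M$ ($J{\left(P,M \right)} = \left(0 + \left(P - P\right)\right)^{2} P + 622 M = \left(0 + 0\right)^{2} P + 622 M = 0^{2} P + 622 M = 0 P + 622 M = 0 + 622 M = 622 M$)
$- 35 \left(29 + J{\left(b{\left(0 \right)},2 \right)}\right) = - 35 \left(29 + 622 \cdot 2\right) = - 35 \left(29 + 1244\right) = \left(-35\right) 1273 = -44555$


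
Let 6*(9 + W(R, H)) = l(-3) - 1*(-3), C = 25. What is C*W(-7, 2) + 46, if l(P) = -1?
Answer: -512/3 ≈ -170.67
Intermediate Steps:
W(R, H) = -26/3 (W(R, H) = -9 + (-1 - 1*(-3))/6 = -9 + (-1 + 3)/6 = -9 + (⅙)*2 = -9 + ⅓ = -26/3)
C*W(-7, 2) + 46 = 25*(-26/3) + 46 = -650/3 + 46 = -512/3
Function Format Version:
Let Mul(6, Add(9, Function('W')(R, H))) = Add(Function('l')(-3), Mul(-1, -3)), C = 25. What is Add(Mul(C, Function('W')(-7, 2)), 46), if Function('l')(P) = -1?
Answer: Rational(-512, 3) ≈ -170.67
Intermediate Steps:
Function('W')(R, H) = Rational(-26, 3) (Function('W')(R, H) = Add(-9, Mul(Rational(1, 6), Add(-1, Mul(-1, -3)))) = Add(-9, Mul(Rational(1, 6), Add(-1, 3))) = Add(-9, Mul(Rational(1, 6), 2)) = Add(-9, Rational(1, 3)) = Rational(-26, 3))
Add(Mul(C, Function('W')(-7, 2)), 46) = Add(Mul(25, Rational(-26, 3)), 46) = Add(Rational(-650, 3), 46) = Rational(-512, 3)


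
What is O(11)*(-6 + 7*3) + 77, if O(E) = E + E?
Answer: 407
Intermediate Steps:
O(E) = 2*E
O(11)*(-6 + 7*3) + 77 = (2*11)*(-6 + 7*3) + 77 = 22*(-6 + 21) + 77 = 22*15 + 77 = 330 + 77 = 407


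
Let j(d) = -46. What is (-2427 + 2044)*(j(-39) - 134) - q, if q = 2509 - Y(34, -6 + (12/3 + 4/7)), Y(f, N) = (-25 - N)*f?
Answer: 459407/7 ≈ 65630.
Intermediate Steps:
Y(f, N) = f*(-25 - N)
q = 23173/7 (q = 2509 - (-1)*34*(25 + (-6 + (12/3 + 4/7))) = 2509 - (-1)*34*(25 + (-6 + (12*(1/3) + 4*(1/7)))) = 2509 - (-1)*34*(25 + (-6 + (4 + 4/7))) = 2509 - (-1)*34*(25 + (-6 + 32/7)) = 2509 - (-1)*34*(25 - 10/7) = 2509 - (-1)*34*165/7 = 2509 - 1*(-5610/7) = 2509 + 5610/7 = 23173/7 ≈ 3310.4)
(-2427 + 2044)*(j(-39) - 134) - q = (-2427 + 2044)*(-46 - 134) - 1*23173/7 = -383*(-180) - 23173/7 = 68940 - 23173/7 = 459407/7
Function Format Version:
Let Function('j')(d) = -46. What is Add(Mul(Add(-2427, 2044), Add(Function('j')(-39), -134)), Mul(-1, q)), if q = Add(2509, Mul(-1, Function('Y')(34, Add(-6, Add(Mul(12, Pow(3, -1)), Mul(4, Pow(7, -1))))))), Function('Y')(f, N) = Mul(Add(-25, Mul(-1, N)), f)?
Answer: Rational(459407, 7) ≈ 65630.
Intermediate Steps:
Function('Y')(f, N) = Mul(f, Add(-25, Mul(-1, N)))
q = Rational(23173, 7) (q = Add(2509, Mul(-1, Mul(-1, 34, Add(25, Add(-6, Add(Mul(12, Pow(3, -1)), Mul(4, Pow(7, -1)))))))) = Add(2509, Mul(-1, Mul(-1, 34, Add(25, Add(-6, Add(Mul(12, Rational(1, 3)), Mul(4, Rational(1, 7)))))))) = Add(2509, Mul(-1, Mul(-1, 34, Add(25, Add(-6, Add(4, Rational(4, 7))))))) = Add(2509, Mul(-1, Mul(-1, 34, Add(25, Add(-6, Rational(32, 7)))))) = Add(2509, Mul(-1, Mul(-1, 34, Add(25, Rational(-10, 7))))) = Add(2509, Mul(-1, Mul(-1, 34, Rational(165, 7)))) = Add(2509, Mul(-1, Rational(-5610, 7))) = Add(2509, Rational(5610, 7)) = Rational(23173, 7) ≈ 3310.4)
Add(Mul(Add(-2427, 2044), Add(Function('j')(-39), -134)), Mul(-1, q)) = Add(Mul(Add(-2427, 2044), Add(-46, -134)), Mul(-1, Rational(23173, 7))) = Add(Mul(-383, -180), Rational(-23173, 7)) = Add(68940, Rational(-23173, 7)) = Rational(459407, 7)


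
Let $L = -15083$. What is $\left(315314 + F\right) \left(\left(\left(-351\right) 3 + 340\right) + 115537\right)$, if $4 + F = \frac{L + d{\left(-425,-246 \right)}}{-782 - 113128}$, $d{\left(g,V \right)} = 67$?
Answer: $\frac{2062065490183792}{56955} \approx 3.6205 \cdot 10^{10}$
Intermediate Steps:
$F = - \frac{220312}{56955}$ ($F = -4 + \frac{-15083 + 67}{-782 - 113128} = -4 - \frac{15016}{-113910} = -4 - - \frac{7508}{56955} = -4 + \frac{7508}{56955} = - \frac{220312}{56955} \approx -3.8682$)
$\left(315314 + F\right) \left(\left(\left(-351\right) 3 + 340\right) + 115537\right) = \left(315314 - \frac{220312}{56955}\right) \left(\left(\left(-351\right) 3 + 340\right) + 115537\right) = \frac{17958488558 \left(\left(-1053 + 340\right) + 115537\right)}{56955} = \frac{17958488558 \left(-713 + 115537\right)}{56955} = \frac{17958488558}{56955} \cdot 114824 = \frac{2062065490183792}{56955}$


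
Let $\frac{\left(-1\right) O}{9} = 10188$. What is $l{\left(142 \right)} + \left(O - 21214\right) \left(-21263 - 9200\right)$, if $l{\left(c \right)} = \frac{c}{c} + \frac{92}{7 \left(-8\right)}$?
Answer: $\frac{48152376683}{14} \approx 3.4395 \cdot 10^{9}$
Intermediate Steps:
$O = -91692$ ($O = \left(-9\right) 10188 = -91692$)
$l{\left(c \right)} = - \frac{9}{14}$ ($l{\left(c \right)} = 1 + \frac{92}{-56} = 1 + 92 \left(- \frac{1}{56}\right) = 1 - \frac{23}{14} = - \frac{9}{14}$)
$l{\left(142 \right)} + \left(O - 21214\right) \left(-21263 - 9200\right) = - \frac{9}{14} + \left(-91692 - 21214\right) \left(-21263 - 9200\right) = - \frac{9}{14} - -3439455478 = - \frac{9}{14} + 3439455478 = \frac{48152376683}{14}$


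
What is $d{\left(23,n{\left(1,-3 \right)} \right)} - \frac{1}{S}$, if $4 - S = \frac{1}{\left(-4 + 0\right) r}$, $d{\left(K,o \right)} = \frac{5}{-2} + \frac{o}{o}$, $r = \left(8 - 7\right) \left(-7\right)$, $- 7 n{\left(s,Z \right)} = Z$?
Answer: $- \frac{389}{222} \approx -1.7523$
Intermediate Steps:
$n{\left(s,Z \right)} = - \frac{Z}{7}$
$r = -7$ ($r = 1 \left(-7\right) = -7$)
$d{\left(K,o \right)} = - \frac{3}{2}$ ($d{\left(K,o \right)} = 5 \left(- \frac{1}{2}\right) + 1 = - \frac{5}{2} + 1 = - \frac{3}{2}$)
$S = \frac{111}{28}$ ($S = 4 - \frac{1}{\left(-4 + 0\right) \left(-7\right)} = 4 - \frac{1}{\left(-4\right) \left(-7\right)} = 4 - \frac{1}{28} = \frac{111}{28} \approx 3.9643$)
$d{\left(23,n{\left(1,-3 \right)} \right)} - \frac{1}{S} = - \frac{3}{2} - \frac{1}{\frac{111}{28}} = - \frac{3}{2} - \frac{28}{111} = - \frac{389}{222}$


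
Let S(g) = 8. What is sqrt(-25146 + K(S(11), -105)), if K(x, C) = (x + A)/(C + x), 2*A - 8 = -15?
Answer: 3*I*sqrt(105155178)/194 ≈ 158.57*I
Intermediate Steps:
A = -7/2 (A = 4 + (1/2)*(-15) = 4 - 15/2 = -7/2 ≈ -3.5000)
K(x, C) = (-7/2 + x)/(C + x) (K(x, C) = (x - 7/2)/(C + x) = (-7/2 + x)/(C + x))
sqrt(-25146 + K(S(11), -105)) = sqrt(-25146 + (-7/2 + 8)/(-105 + 8)) = sqrt(-25146 + (9/2)/(-97)) = sqrt(-25146 - 1/97*9/2) = sqrt(-25146 - 9/194) = sqrt(-4878333/194) = 3*I*sqrt(105155178)/194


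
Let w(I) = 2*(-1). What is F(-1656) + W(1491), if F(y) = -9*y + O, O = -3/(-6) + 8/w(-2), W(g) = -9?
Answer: 29783/2 ≈ 14892.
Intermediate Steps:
w(I) = -2
O = -7/2 (O = -3/(-6) + 8/(-2) = -3*(-⅙) + 8*(-½) = ½ - 4 = -7/2 ≈ -3.5000)
F(y) = -7/2 - 9*y (F(y) = -9*y - 7/2 = -7/2 - 9*y)
F(-1656) + W(1491) = (-7/2 - 9*(-1656)) - 9 = (-7/2 + 14904) - 9 = 29801/2 - 9 = 29783/2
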